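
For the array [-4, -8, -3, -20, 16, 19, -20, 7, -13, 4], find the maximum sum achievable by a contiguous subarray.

Using Kadane's algorithm on [-4, -8, -3, -20, 16, 19, -20, 7, -13, 4]:

Scanning through the array:
Position 1 (value -8): max_ending_here = -8, max_so_far = -4
Position 2 (value -3): max_ending_here = -3, max_so_far = -3
Position 3 (value -20): max_ending_here = -20, max_so_far = -3
Position 4 (value 16): max_ending_here = 16, max_so_far = 16
Position 5 (value 19): max_ending_here = 35, max_so_far = 35
Position 6 (value -20): max_ending_here = 15, max_so_far = 35
Position 7 (value 7): max_ending_here = 22, max_so_far = 35
Position 8 (value -13): max_ending_here = 9, max_so_far = 35
Position 9 (value 4): max_ending_here = 13, max_so_far = 35

Maximum subarray: [16, 19]
Maximum sum: 35

The maximum subarray is [16, 19] with sum 35. This subarray runs from index 4 to index 5.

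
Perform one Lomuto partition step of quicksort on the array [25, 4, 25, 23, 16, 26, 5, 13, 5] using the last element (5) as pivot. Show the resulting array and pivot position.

Lomuto partition with pivot = 5:

Initial array: [25, 4, 25, 23, 16, 26, 5, 13, 5]

arr[0]=25 > 5: no swap
arr[1]=4 <= 5: swap with position 0, array becomes [4, 25, 25, 23, 16, 26, 5, 13, 5]
arr[2]=25 > 5: no swap
arr[3]=23 > 5: no swap
arr[4]=16 > 5: no swap
arr[5]=26 > 5: no swap
arr[6]=5 <= 5: swap with position 1, array becomes [4, 5, 25, 23, 16, 26, 25, 13, 5]
arr[7]=13 > 5: no swap

Place pivot at position 2: [4, 5, 5, 23, 16, 26, 25, 13, 25]
Pivot position: 2

After partitioning with pivot 5, the array becomes [4, 5, 5, 23, 16, 26, 25, 13, 25]. The pivot is placed at index 2. All elements to the left of the pivot are <= 5, and all elements to the right are > 5.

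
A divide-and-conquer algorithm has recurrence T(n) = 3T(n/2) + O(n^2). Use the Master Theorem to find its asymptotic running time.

Master Theorem for T(n) = 3T(n/2) + O(n^2):

a = 3, b = 2, c = 2
log_b(a) = log_2(3) = 1.5850

Case 3: c = 2 > log_2(3) = 1.5850
T(n) = O(n^2) = O(n^2)

For T(n) = 3T(n/2) + O(n^2): log_2(3) = 1.5850. This is Case 3 of the Master Theorem (c > log_b(a), work dominated by root), giving O(n^2).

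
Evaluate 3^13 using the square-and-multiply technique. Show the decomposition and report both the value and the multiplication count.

Computing 3^13 by squaring (build up from 3^1; each line after the first costs one multiplication):

3^1 = 3
3^2 = (3^1)^2 = 3^2 = 9
3^3 = 3 * 3^2 = 3 * 9 = 27
3^6 = (3^3)^2 = 27^2 = 729
3^12 = (3^6)^2 = 729^2 = 531441
3^13 = 3 * 3^12 = 3 * 531441 = 1594323

Result: 1594323
Multiplications needed: 5 (5 lines after 3^1)

3^13 = 1594323. Using exponentiation by squaring, this requires 5 multiplications. The key idea: if the exponent is even, square the half-power; if odd, multiply by the base once.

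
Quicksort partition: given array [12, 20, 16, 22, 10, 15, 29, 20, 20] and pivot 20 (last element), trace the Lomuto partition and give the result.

Lomuto partition with pivot = 20:

Initial array: [12, 20, 16, 22, 10, 15, 29, 20, 20]

arr[0]=12 <= 20: swap with position 0, array becomes [12, 20, 16, 22, 10, 15, 29, 20, 20]
arr[1]=20 <= 20: swap with position 1, array becomes [12, 20, 16, 22, 10, 15, 29, 20, 20]
arr[2]=16 <= 20: swap with position 2, array becomes [12, 20, 16, 22, 10, 15, 29, 20, 20]
arr[3]=22 > 20: no swap
arr[4]=10 <= 20: swap with position 3, array becomes [12, 20, 16, 10, 22, 15, 29, 20, 20]
arr[5]=15 <= 20: swap with position 4, array becomes [12, 20, 16, 10, 15, 22, 29, 20, 20]
arr[6]=29 > 20: no swap
arr[7]=20 <= 20: swap with position 5, array becomes [12, 20, 16, 10, 15, 20, 29, 22, 20]

Place pivot at position 6: [12, 20, 16, 10, 15, 20, 20, 22, 29]
Pivot position: 6

After partitioning with pivot 20, the array becomes [12, 20, 16, 10, 15, 20, 20, 22, 29]. The pivot is placed at index 6. All elements to the left of the pivot are <= 20, and all elements to the right are > 20.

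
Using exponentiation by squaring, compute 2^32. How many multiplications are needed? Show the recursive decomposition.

Computing 2^32 by squaring (build up from 2^1; each line after the first costs one multiplication):

2^1 = 2
2^2 = (2^1)^2 = 2^2 = 4
2^4 = (2^2)^2 = 4^2 = 16
2^8 = (2^4)^2 = 16^2 = 256
2^16 = (2^8)^2 = 256^2 = 65536
2^32 = (2^16)^2 = 65536^2 = 4294967296

Result: 4294967296
Multiplications needed: 5 (5 lines after 2^1)

2^32 = 4294967296. Using exponentiation by squaring, this requires 5 multiplications. The key idea: if the exponent is even, square the half-power; if odd, multiply by the base once.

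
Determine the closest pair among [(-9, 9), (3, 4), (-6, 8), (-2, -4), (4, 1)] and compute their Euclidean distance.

Computing all pairwise distances among 5 points:

d((-9, 9), (3, 4)) = 13.0
d((-9, 9), (-6, 8)) = 3.1623 <-- minimum
d((-9, 9), (-2, -4)) = 14.7648
d((-9, 9), (4, 1)) = 15.2643
d((3, 4), (-6, 8)) = 9.8489
d((3, 4), (-2, -4)) = 9.434
d((3, 4), (4, 1)) = 3.1623 <-- minimum
d((-6, 8), (-2, -4)) = 12.6491
d((-6, 8), (4, 1)) = 12.2066
d((-2, -4), (4, 1)) = 7.8102

Minimum distance: 3.1623 (tie among 2 pairs: (-9, 9) and (-6, 8); (3, 4) and (4, 1))

The minimum Euclidean distance is 3.1623. There is a tie: 2 pairs achieve this minimum — (-9, 9) and (-6, 8); (3, 4) and (4, 1). Any of these is a valid closest pair. For 5 points, brute-force pairwise comparison is shown above. For large n, the divide-and-conquer algorithm (sort by x, recurse on halves, check the dividing strip) achieves O(n log n).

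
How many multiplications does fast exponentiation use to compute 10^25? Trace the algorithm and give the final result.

Computing 10^25 by squaring (build up from 10^1; each line after the first costs one multiplication):

10^1 = 10
10^2 = (10^1)^2 = 10^2 = 100
10^3 = 10 * 10^2 = 10 * 100 = 1000
10^6 = (10^3)^2 = 1000^2 = 1000000
10^12 = (10^6)^2 = 1000000^2 = 1000000000000
10^24 = (10^12)^2 = 1000000000000^2 = 1000000000000000000000000
10^25 = 10 * 10^24 = 10 * 1000000000000000000000000 = 10000000000000000000000000

Result: 10000000000000000000000000
Multiplications needed: 6 (6 lines after 10^1)

10^25 = 10000000000000000000000000. Using exponentiation by squaring, this requires 6 multiplications. The key idea: if the exponent is even, square the half-power; if odd, multiply by the base once.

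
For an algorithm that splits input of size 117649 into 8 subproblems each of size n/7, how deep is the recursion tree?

For divide and conquer with division factor 7:

Problem sizes at each level:
Level 0: 117649
Level 1: 16807
Level 2: 2401
Level 3: 343
Level 4: 49
Level 5: 7
Level 6: 1

The root is level 0 and the size-1 base case is level 6 (the tree spans levels 0 through 6, i.e. 7 levels counting the root), so the depth is the number of divisions: log_7(117649) = 6

The recursion tree depth is log_7(117649) = 6. At each level, the problem size is divided by 7, so it takes 6 divisions to reduce to a base case of size 1. The algorithm makes 8 recursive calls at each level.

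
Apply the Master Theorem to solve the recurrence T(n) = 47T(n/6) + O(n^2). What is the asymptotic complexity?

Master Theorem for T(n) = 47T(n/6) + O(n^2):

a = 47, b = 6, c = 2
log_b(a) = log_6(47) = 2.1488

Case 1: c = 2 < log_6(47) = 2.1488
T(n) = O(n^(log_6 47))

For T(n) = 47T(n/6) + O(n^2): log_6(47) = 2.1488. This is Case 1 of the Master Theorem (c < log_b(a), work dominated by leaves), giving O(n^(log_6 47)).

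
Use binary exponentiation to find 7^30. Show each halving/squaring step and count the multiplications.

Computing 7^30 by squaring (build up from 7^1; each line after the first costs one multiplication):

7^1 = 7
7^2 = (7^1)^2 = 7^2 = 49
7^3 = 7 * 7^2 = 7 * 49 = 343
7^6 = (7^3)^2 = 343^2 = 117649
7^7 = 7 * 7^6 = 7 * 117649 = 823543
7^14 = (7^7)^2 = 823543^2 = 678223072849
7^15 = 7 * 7^14 = 7 * 678223072849 = 4747561509943
7^30 = (7^15)^2 = 4747561509943^2 = 22539340290692258087863249

Result: 22539340290692258087863249
Multiplications needed: 7 (7 lines after 7^1)

7^30 = 22539340290692258087863249. Using exponentiation by squaring, this requires 7 multiplications. The key idea: if the exponent is even, square the half-power; if odd, multiply by the base once.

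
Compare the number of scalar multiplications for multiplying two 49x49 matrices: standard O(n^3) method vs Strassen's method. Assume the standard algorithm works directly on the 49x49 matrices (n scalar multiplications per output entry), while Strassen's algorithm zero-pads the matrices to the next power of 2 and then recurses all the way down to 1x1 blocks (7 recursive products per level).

Matrix multiplication for 49x49 matrices:

Strassen's algorithm requires power-of-2 dimensions. Pad 49x49 to 64x64 (next power of 2).

Standard algorithm: 49^3 = 117649 multiplications
Strassen's algorithm: 7^(log2(64)) = 7^6 = 117649 multiplications
Savings: 117649 - 117649 = 0 multiplications

Standard: 117649 multiplications (49^3). Strassen: 117649 multiplications (7^6, after padding to 64x64). Strassen reduces 8 recursive multiplications to 7 at each level.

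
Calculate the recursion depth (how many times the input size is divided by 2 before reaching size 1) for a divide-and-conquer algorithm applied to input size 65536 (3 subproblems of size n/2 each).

For divide and conquer with division factor 2:

Problem sizes at each level:
Level 0: 65536
Level 1: 32768
Level 2: 16384
Level 3: 8192
Level 4: 4096
Level 5: 2048
Level 6: 1024
Level 7: 512
Level 8: 256
Level 9: 128
Level 10: 64
Level 11: 32
Level 12: 16
Level 13: 8
Level 14: 4
Level 15: 2
Level 16: 1

The root is level 0 and the size-1 base case is level 16 (the tree spans levels 0 through 16, i.e. 17 levels counting the root), so the depth is the number of divisions: log_2(65536) = 16

The recursion tree depth is log_2(65536) = 16. At each level, the problem size is divided by 2, so it takes 16 divisions to reduce to a base case of size 1. The algorithm makes 3 recursive calls at each level.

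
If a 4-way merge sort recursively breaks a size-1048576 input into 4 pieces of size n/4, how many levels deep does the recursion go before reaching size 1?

For divide and conquer with division factor 4:

Problem sizes at each level:
Level 0: 1048576
Level 1: 262144
Level 2: 65536
Level 3: 16384
Level 4: 4096
Level 5: 1024
Level 6: 256
Level 7: 64
Level 8: 16
Level 9: 4
Level 10: 1

The root is level 0 and the size-1 base case is level 10 (the tree spans levels 0 through 10, i.e. 11 levels counting the root), so the depth is the number of divisions: log_4(1048576) = 10

The recursion tree depth is log_4(1048576) = 10. At each level, the problem size is divided by 4, so it takes 10 divisions to reduce to a base case of size 1. The algorithm makes 4 recursive calls at each level.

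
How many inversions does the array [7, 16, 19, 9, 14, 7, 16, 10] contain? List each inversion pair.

Finding inversions in [7, 16, 19, 9, 14, 7, 16, 10]:

(1, 3): arr[1]=16 > arr[3]=9
(1, 4): arr[1]=16 > arr[4]=14
(1, 5): arr[1]=16 > arr[5]=7
(1, 7): arr[1]=16 > arr[7]=10
(2, 3): arr[2]=19 > arr[3]=9
(2, 4): arr[2]=19 > arr[4]=14
(2, 5): arr[2]=19 > arr[5]=7
(2, 6): arr[2]=19 > arr[6]=16
(2, 7): arr[2]=19 > arr[7]=10
(3, 5): arr[3]=9 > arr[5]=7
(4, 5): arr[4]=14 > arr[5]=7
(4, 7): arr[4]=14 > arr[7]=10
(6, 7): arr[6]=16 > arr[7]=10

Total inversions: 13

The array has 13 inversion(s): (1,3), (1,4), (1,5), (1,7), (2,3), (2,4), (2,5), (2,6), (2,7), (3,5), (4,5), (4,7), (6,7). Each pair (i,j) satisfies i < j and arr[i] > arr[j].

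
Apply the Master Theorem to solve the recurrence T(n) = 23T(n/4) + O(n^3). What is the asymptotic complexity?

Master Theorem for T(n) = 23T(n/4) + O(n^3):

a = 23, b = 4, c = 3
log_b(a) = log_4(23) = 2.2618

Case 3: c = 3 > log_4(23) = 2.2618
T(n) = O(n^3) = O(n^3)

For T(n) = 23T(n/4) + O(n^3): log_4(23) = 2.2618. This is Case 3 of the Master Theorem (c > log_b(a), work dominated by root), giving O(n^3).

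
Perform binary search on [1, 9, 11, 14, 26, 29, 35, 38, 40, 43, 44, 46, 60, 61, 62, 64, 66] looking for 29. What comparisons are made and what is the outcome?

Binary search for 29 in [1, 9, 11, 14, 26, 29, 35, 38, 40, 43, 44, 46, 60, 61, 62, 64, 66]:

lo=0, hi=16, mid=8, arr[mid]=40 -> 40 > 29, search left half
lo=0, hi=7, mid=3, arr[mid]=14 -> 14 < 29, search right half
lo=4, hi=7, mid=5, arr[mid]=29 -> Found target at index 5!

Binary search finds 29 at index 5 after 3 comparisons. The search repeatedly halves the search space by comparing with the middle element.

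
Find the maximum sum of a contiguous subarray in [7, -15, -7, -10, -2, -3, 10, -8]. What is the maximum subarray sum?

Using Kadane's algorithm on [7, -15, -7, -10, -2, -3, 10, -8]:

Scanning through the array:
Position 1 (value -15): max_ending_here = -8, max_so_far = 7
Position 2 (value -7): max_ending_here = -7, max_so_far = 7
Position 3 (value -10): max_ending_here = -10, max_so_far = 7
Position 4 (value -2): max_ending_here = -2, max_so_far = 7
Position 5 (value -3): max_ending_here = -3, max_so_far = 7
Position 6 (value 10): max_ending_here = 10, max_so_far = 10
Position 7 (value -8): max_ending_here = 2, max_so_far = 10

Maximum subarray: [10]
Maximum sum: 10

The maximum subarray is [10] with sum 10. This subarray runs from index 6 to index 6.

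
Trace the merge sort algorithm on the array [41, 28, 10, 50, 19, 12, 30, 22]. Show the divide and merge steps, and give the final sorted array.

Merge sort trace:

Split: [41, 28, 10, 50, 19, 12, 30, 22] -> [41, 28, 10, 50] and [19, 12, 30, 22]
  Split: [41, 28, 10, 50] -> [41, 28] and [10, 50]
    Split: [41, 28] -> [41] and [28]
    Merge: [41] + [28] -> [28, 41]
    Split: [10, 50] -> [10] and [50]
    Merge: [10] + [50] -> [10, 50]
  Merge: [28, 41] + [10, 50] -> [10, 28, 41, 50]
  Split: [19, 12, 30, 22] -> [19, 12] and [30, 22]
    Split: [19, 12] -> [19] and [12]
    Merge: [19] + [12] -> [12, 19]
    Split: [30, 22] -> [30] and [22]
    Merge: [30] + [22] -> [22, 30]
  Merge: [12, 19] + [22, 30] -> [12, 19, 22, 30]
Merge: [10, 28, 41, 50] + [12, 19, 22, 30] -> [10, 12, 19, 22, 28, 30, 41, 50]

Final sorted array: [10, 12, 19, 22, 28, 30, 41, 50]

The merge sort proceeds by recursively splitting the array and merging sorted halves.
After all merges, the sorted array is [10, 12, 19, 22, 28, 30, 41, 50].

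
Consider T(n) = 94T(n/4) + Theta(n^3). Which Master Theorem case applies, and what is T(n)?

Master Theorem for T(n) = 94T(n/4) + O(n^3):

a = 94, b = 4, c = 3
log_b(a) = log_4(94) = 3.2773

Case 1: c = 3 < log_4(94) = 3.2773
T(n) = O(n^(log_4 94))

For T(n) = 94T(n/4) + O(n^3): log_4(94) = 3.2773. This is Case 1 of the Master Theorem (c < log_b(a), work dominated by leaves), giving O(n^(log_4 94)).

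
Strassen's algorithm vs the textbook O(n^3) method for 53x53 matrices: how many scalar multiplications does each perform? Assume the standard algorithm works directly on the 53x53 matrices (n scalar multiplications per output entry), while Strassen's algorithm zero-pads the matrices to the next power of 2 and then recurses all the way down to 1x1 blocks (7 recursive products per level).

Matrix multiplication for 53x53 matrices:

Strassen's algorithm requires power-of-2 dimensions. Pad 53x53 to 64x64 (next power of 2).

Standard algorithm: 53^3 = 148877 multiplications
Strassen's algorithm: 7^(log2(64)) = 7^6 = 117649 multiplications
Savings: 148877 - 117649 = 31228 multiplications

Standard: 148877 multiplications (53^3). Strassen: 117649 multiplications (7^6, after padding to 64x64). Strassen reduces 8 recursive multiplications to 7 at each level.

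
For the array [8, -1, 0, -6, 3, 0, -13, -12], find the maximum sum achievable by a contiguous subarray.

Using Kadane's algorithm on [8, -1, 0, -6, 3, 0, -13, -12]:

Scanning through the array:
Position 1 (value -1): max_ending_here = 7, max_so_far = 8
Position 2 (value 0): max_ending_here = 7, max_so_far = 8
Position 3 (value -6): max_ending_here = 1, max_so_far = 8
Position 4 (value 3): max_ending_here = 4, max_so_far = 8
Position 5 (value 0): max_ending_here = 4, max_so_far = 8
Position 6 (value -13): max_ending_here = -9, max_so_far = 8
Position 7 (value -12): max_ending_here = -12, max_so_far = 8

Maximum subarray: [8]
Maximum sum: 8

The maximum subarray is [8] with sum 8. This subarray runs from index 0 to index 0.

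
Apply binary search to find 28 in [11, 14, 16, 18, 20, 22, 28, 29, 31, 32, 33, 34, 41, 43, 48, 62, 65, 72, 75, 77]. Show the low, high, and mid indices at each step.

Binary search for 28 in [11, 14, 16, 18, 20, 22, 28, 29, 31, 32, 33, 34, 41, 43, 48, 62, 65, 72, 75, 77]:

lo=0, hi=19, mid=9, arr[mid]=32 -> 32 > 28, search left half
lo=0, hi=8, mid=4, arr[mid]=20 -> 20 < 28, search right half
lo=5, hi=8, mid=6, arr[mid]=28 -> Found target at index 6!

Binary search finds 28 at index 6 after 3 comparisons. The search repeatedly halves the search space by comparing with the middle element.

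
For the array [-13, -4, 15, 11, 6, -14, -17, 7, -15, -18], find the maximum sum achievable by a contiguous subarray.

Using Kadane's algorithm on [-13, -4, 15, 11, 6, -14, -17, 7, -15, -18]:

Scanning through the array:
Position 1 (value -4): max_ending_here = -4, max_so_far = -4
Position 2 (value 15): max_ending_here = 15, max_so_far = 15
Position 3 (value 11): max_ending_here = 26, max_so_far = 26
Position 4 (value 6): max_ending_here = 32, max_so_far = 32
Position 5 (value -14): max_ending_here = 18, max_so_far = 32
Position 6 (value -17): max_ending_here = 1, max_so_far = 32
Position 7 (value 7): max_ending_here = 8, max_so_far = 32
Position 8 (value -15): max_ending_here = -7, max_so_far = 32
Position 9 (value -18): max_ending_here = -18, max_so_far = 32

Maximum subarray: [15, 11, 6]
Maximum sum: 32

The maximum subarray is [15, 11, 6] with sum 32. This subarray runs from index 2 to index 4.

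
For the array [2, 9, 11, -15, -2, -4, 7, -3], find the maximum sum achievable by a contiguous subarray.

Using Kadane's algorithm on [2, 9, 11, -15, -2, -4, 7, -3]:

Scanning through the array:
Position 1 (value 9): max_ending_here = 11, max_so_far = 11
Position 2 (value 11): max_ending_here = 22, max_so_far = 22
Position 3 (value -15): max_ending_here = 7, max_so_far = 22
Position 4 (value -2): max_ending_here = 5, max_so_far = 22
Position 5 (value -4): max_ending_here = 1, max_so_far = 22
Position 6 (value 7): max_ending_here = 8, max_so_far = 22
Position 7 (value -3): max_ending_here = 5, max_so_far = 22

Maximum subarray: [2, 9, 11]
Maximum sum: 22

The maximum subarray is [2, 9, 11] with sum 22. This subarray runs from index 0 to index 2.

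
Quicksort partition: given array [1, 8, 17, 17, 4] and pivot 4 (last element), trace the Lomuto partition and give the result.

Lomuto partition with pivot = 4:

Initial array: [1, 8, 17, 17, 4]

arr[0]=1 <= 4: swap with position 0, array becomes [1, 8, 17, 17, 4]
arr[1]=8 > 4: no swap
arr[2]=17 > 4: no swap
arr[3]=17 > 4: no swap

Place pivot at position 1: [1, 4, 17, 17, 8]
Pivot position: 1

After partitioning with pivot 4, the array becomes [1, 4, 17, 17, 8]. The pivot is placed at index 1. All elements to the left of the pivot are <= 4, and all elements to the right are > 4.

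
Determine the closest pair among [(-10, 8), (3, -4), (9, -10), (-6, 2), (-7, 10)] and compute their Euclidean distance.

Computing all pairwise distances among 5 points:

d((-10, 8), (3, -4)) = 17.6918
d((-10, 8), (9, -10)) = 26.1725
d((-10, 8), (-6, 2)) = 7.2111
d((-10, 8), (-7, 10)) = 3.6056 <-- minimum
d((3, -4), (9, -10)) = 8.4853
d((3, -4), (-6, 2)) = 10.8167
d((3, -4), (-7, 10)) = 17.2047
d((9, -10), (-6, 2)) = 19.2094
d((9, -10), (-7, 10)) = 25.6125
d((-6, 2), (-7, 10)) = 8.0623

Closest pair: (-10, 8) and (-7, 10) with distance 3.6056

The closest pair is (-10, 8) and (-7, 10) with Euclidean distance 3.6056. For 5 points, brute-force pairwise comparison is shown above. For large n, the divide-and-conquer algorithm (sort by x, recurse on halves, check the dividing strip) achieves O(n log n).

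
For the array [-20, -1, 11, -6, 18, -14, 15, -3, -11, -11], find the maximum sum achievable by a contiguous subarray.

Using Kadane's algorithm on [-20, -1, 11, -6, 18, -14, 15, -3, -11, -11]:

Scanning through the array:
Position 1 (value -1): max_ending_here = -1, max_so_far = -1
Position 2 (value 11): max_ending_here = 11, max_so_far = 11
Position 3 (value -6): max_ending_here = 5, max_so_far = 11
Position 4 (value 18): max_ending_here = 23, max_so_far = 23
Position 5 (value -14): max_ending_here = 9, max_so_far = 23
Position 6 (value 15): max_ending_here = 24, max_so_far = 24
Position 7 (value -3): max_ending_here = 21, max_so_far = 24
Position 8 (value -11): max_ending_here = 10, max_so_far = 24
Position 9 (value -11): max_ending_here = -1, max_so_far = 24

Maximum subarray: [11, -6, 18, -14, 15]
Maximum sum: 24

The maximum subarray is [11, -6, 18, -14, 15] with sum 24. This subarray runs from index 2 to index 6.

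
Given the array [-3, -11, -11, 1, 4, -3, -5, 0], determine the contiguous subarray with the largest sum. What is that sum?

Using Kadane's algorithm on [-3, -11, -11, 1, 4, -3, -5, 0]:

Scanning through the array:
Position 1 (value -11): max_ending_here = -11, max_so_far = -3
Position 2 (value -11): max_ending_here = -11, max_so_far = -3
Position 3 (value 1): max_ending_here = 1, max_so_far = 1
Position 4 (value 4): max_ending_here = 5, max_so_far = 5
Position 5 (value -3): max_ending_here = 2, max_so_far = 5
Position 6 (value -5): max_ending_here = -3, max_so_far = 5
Position 7 (value 0): max_ending_here = 0, max_so_far = 5

Maximum subarray: [1, 4]
Maximum sum: 5

The maximum subarray is [1, 4] with sum 5. This subarray runs from index 3 to index 4.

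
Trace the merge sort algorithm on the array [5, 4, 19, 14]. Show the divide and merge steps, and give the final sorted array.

Merge sort trace:

Split: [5, 4, 19, 14] -> [5, 4] and [19, 14]
  Split: [5, 4] -> [5] and [4]
  Merge: [5] + [4] -> [4, 5]
  Split: [19, 14] -> [19] and [14]
  Merge: [19] + [14] -> [14, 19]
Merge: [4, 5] + [14, 19] -> [4, 5, 14, 19]

Final sorted array: [4, 5, 14, 19]

The merge sort proceeds by recursively splitting the array and merging sorted halves.
After all merges, the sorted array is [4, 5, 14, 19].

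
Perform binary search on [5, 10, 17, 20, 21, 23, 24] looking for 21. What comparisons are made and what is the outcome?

Binary search for 21 in [5, 10, 17, 20, 21, 23, 24]:

lo=0, hi=6, mid=3, arr[mid]=20 -> 20 < 21, search right half
lo=4, hi=6, mid=5, arr[mid]=23 -> 23 > 21, search left half
lo=4, hi=4, mid=4, arr[mid]=21 -> Found target at index 4!

Binary search finds 21 at index 4 after 3 comparisons. The search repeatedly halves the search space by comparing with the middle element.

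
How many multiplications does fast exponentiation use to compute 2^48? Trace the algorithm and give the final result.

Computing 2^48 by squaring (build up from 2^1; each line after the first costs one multiplication):

2^1 = 2
2^2 = (2^1)^2 = 2^2 = 4
2^3 = 2 * 2^2 = 2 * 4 = 8
2^6 = (2^3)^2 = 8^2 = 64
2^12 = (2^6)^2 = 64^2 = 4096
2^24 = (2^12)^2 = 4096^2 = 16777216
2^48 = (2^24)^2 = 16777216^2 = 281474976710656

Result: 281474976710656
Multiplications needed: 6 (6 lines after 2^1)

2^48 = 281474976710656. Using exponentiation by squaring, this requires 6 multiplications. The key idea: if the exponent is even, square the half-power; if odd, multiply by the base once.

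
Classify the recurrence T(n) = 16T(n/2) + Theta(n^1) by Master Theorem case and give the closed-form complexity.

Master Theorem for T(n) = 16T(n/2) + O(n^1):

a = 16, b = 2, c = 1
log_b(a) = log_2(16) = 4.0000

Case 1: c = 1 < log_2(16) = 4.0000
T(n) = O(n^(log_2 16)) = O(n^4)

For T(n) = 16T(n/2) + O(n^1): log_2(16) = 4.0000. This is Case 1 of the Master Theorem (c < log_b(a), work dominated by leaves), giving O(n^4).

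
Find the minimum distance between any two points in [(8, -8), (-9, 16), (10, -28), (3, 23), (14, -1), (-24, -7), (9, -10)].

Computing all pairwise distances among 7 points:

d((8, -8), (-9, 16)) = 29.4109
d((8, -8), (10, -28)) = 20.0998
d((8, -8), (3, 23)) = 31.4006
d((8, -8), (14, -1)) = 9.2195
d((8, -8), (-24, -7)) = 32.0156
d((8, -8), (9, -10)) = 2.2361 <-- minimum
d((-9, 16), (10, -28)) = 47.927
d((-9, 16), (3, 23)) = 13.8924
d((-9, 16), (14, -1)) = 28.6007
d((-9, 16), (-24, -7)) = 27.4591
d((-9, 16), (9, -10)) = 31.6228
d((10, -28), (3, 23)) = 51.4782
d((10, -28), (14, -1)) = 27.2947
d((10, -28), (-24, -7)) = 39.9625
d((10, -28), (9, -10)) = 18.0278
d((3, 23), (14, -1)) = 26.4008
d((3, 23), (-24, -7)) = 40.3609
d((3, 23), (9, -10)) = 33.541
d((14, -1), (-24, -7)) = 38.4708
d((14, -1), (9, -10)) = 10.2956
d((-24, -7), (9, -10)) = 33.1361

Closest pair: (8, -8) and (9, -10) with distance 2.2361

The closest pair is (8, -8) and (9, -10) with Euclidean distance 2.2361. For 7 points, brute-force pairwise comparison is shown above. For large n, the divide-and-conquer algorithm (sort by x, recurse on halves, check the dividing strip) achieves O(n log n).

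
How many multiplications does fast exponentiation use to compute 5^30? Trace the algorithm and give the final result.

Computing 5^30 by squaring (build up from 5^1; each line after the first costs one multiplication):

5^1 = 5
5^2 = (5^1)^2 = 5^2 = 25
5^3 = 5 * 5^2 = 5 * 25 = 125
5^6 = (5^3)^2 = 125^2 = 15625
5^7 = 5 * 5^6 = 5 * 15625 = 78125
5^14 = (5^7)^2 = 78125^2 = 6103515625
5^15 = 5 * 5^14 = 5 * 6103515625 = 30517578125
5^30 = (5^15)^2 = 30517578125^2 = 931322574615478515625

Result: 931322574615478515625
Multiplications needed: 7 (7 lines after 5^1)

5^30 = 931322574615478515625. Using exponentiation by squaring, this requires 7 multiplications. The key idea: if the exponent is even, square the half-power; if odd, multiply by the base once.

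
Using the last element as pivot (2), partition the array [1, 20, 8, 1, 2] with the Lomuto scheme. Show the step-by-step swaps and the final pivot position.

Lomuto partition with pivot = 2:

Initial array: [1, 20, 8, 1, 2]

arr[0]=1 <= 2: swap with position 0, array becomes [1, 20, 8, 1, 2]
arr[1]=20 > 2: no swap
arr[2]=8 > 2: no swap
arr[3]=1 <= 2: swap with position 1, array becomes [1, 1, 8, 20, 2]

Place pivot at position 2: [1, 1, 2, 20, 8]
Pivot position: 2

After partitioning with pivot 2, the array becomes [1, 1, 2, 20, 8]. The pivot is placed at index 2. All elements to the left of the pivot are <= 2, and all elements to the right are > 2.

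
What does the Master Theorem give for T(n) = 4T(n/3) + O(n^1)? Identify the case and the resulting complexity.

Master Theorem for T(n) = 4T(n/3) + O(n^1):

a = 4, b = 3, c = 1
log_b(a) = log_3(4) = 1.2619

Case 1: c = 1 < log_3(4) = 1.2619
T(n) = O(n^(log_3 4))

For T(n) = 4T(n/3) + O(n^1): log_3(4) = 1.2619. This is Case 1 of the Master Theorem (c < log_b(a), work dominated by leaves), giving O(n^(log_3 4)).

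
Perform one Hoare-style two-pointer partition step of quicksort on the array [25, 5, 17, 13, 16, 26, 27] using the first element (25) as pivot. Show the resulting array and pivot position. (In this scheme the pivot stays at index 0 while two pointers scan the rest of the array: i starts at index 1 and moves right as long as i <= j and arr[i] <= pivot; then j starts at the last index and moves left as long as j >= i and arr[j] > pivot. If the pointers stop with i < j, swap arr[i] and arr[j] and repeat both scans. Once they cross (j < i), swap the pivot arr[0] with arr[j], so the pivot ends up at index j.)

Hoare-style two-pointer partition with pivot = 25:

Initial array: [25, 5, 17, 13, 16, 26, 27]

Pointers start at i = 1, j = 6.
i ends at 5, j ends at 4: the pointers have crossed (j < i), so scanning stops.

Swap pivot arr[0] with arr[4] to place pivot at position 4: [16, 5, 17, 13, 25, 26, 27]
Pivot position: 4

After partitioning with pivot 25, the array becomes [16, 5, 17, 13, 25, 26, 27]. The pivot is placed at index 4. All elements to the left of the pivot are <= 25, and all elements to the right are > 25.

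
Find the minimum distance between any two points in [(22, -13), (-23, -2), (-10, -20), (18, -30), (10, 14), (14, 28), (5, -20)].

Computing all pairwise distances among 7 points:

d((22, -13), (-23, -2)) = 46.3249
d((22, -13), (-10, -20)) = 32.7567
d((22, -13), (18, -30)) = 17.4642
d((22, -13), (10, 14)) = 29.5466
d((22, -13), (14, 28)) = 41.7732
d((22, -13), (5, -20)) = 18.3848
d((-23, -2), (-10, -20)) = 22.2036
d((-23, -2), (18, -30)) = 49.6488
d((-23, -2), (10, 14)) = 36.6742
d((-23, -2), (14, 28)) = 47.634
d((-23, -2), (5, -20)) = 33.2866
d((-10, -20), (18, -30)) = 29.7321
d((-10, -20), (10, 14)) = 39.4462
d((-10, -20), (14, 28)) = 53.6656
d((-10, -20), (5, -20)) = 15.0
d((18, -30), (10, 14)) = 44.7214
d((18, -30), (14, 28)) = 58.1378
d((18, -30), (5, -20)) = 16.4012
d((10, 14), (14, 28)) = 14.5602 <-- minimum
d((10, 14), (5, -20)) = 34.3657
d((14, 28), (5, -20)) = 48.8365

Closest pair: (10, 14) and (14, 28) with distance 14.5602

The closest pair is (10, 14) and (14, 28) with Euclidean distance 14.5602. For 7 points, brute-force pairwise comparison is shown above. For large n, the divide-and-conquer algorithm (sort by x, recurse on halves, check the dividing strip) achieves O(n log n).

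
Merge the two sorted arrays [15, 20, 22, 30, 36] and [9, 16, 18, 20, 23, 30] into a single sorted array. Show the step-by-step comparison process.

Merging process:

Compare 15 vs 9: take 9 from right. Merged: [9]
Compare 15 vs 16: take 15 from left. Merged: [9, 15]
Compare 20 vs 16: take 16 from right. Merged: [9, 15, 16]
Compare 20 vs 18: take 18 from right. Merged: [9, 15, 16, 18]
Compare 20 vs 20: take 20 from left. Merged: [9, 15, 16, 18, 20]
Compare 22 vs 20: take 20 from right. Merged: [9, 15, 16, 18, 20, 20]
Compare 22 vs 23: take 22 from left. Merged: [9, 15, 16, 18, 20, 20, 22]
Compare 30 vs 23: take 23 from right. Merged: [9, 15, 16, 18, 20, 20, 22, 23]
Compare 30 vs 30: take 30 from left. Merged: [9, 15, 16, 18, 20, 20, 22, 23, 30]
Compare 36 vs 30: take 30 from right. Merged: [9, 15, 16, 18, 20, 20, 22, 23, 30, 30]
Append remaining from left: [36]. Merged: [9, 15, 16, 18, 20, 20, 22, 23, 30, 30, 36]

Final merged array: [9, 15, 16, 18, 20, 20, 22, 23, 30, 30, 36]
Total comparisons: 10

The merged array is [9, 15, 16, 18, 20, 20, 22, 23, 30, 30, 36], requiring 10 comparisons. The merge step runs in O(n) time where n is the total number of elements.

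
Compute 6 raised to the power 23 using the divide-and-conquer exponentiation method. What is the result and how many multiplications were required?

Computing 6^23 by squaring (build up from 6^1; each line after the first costs one multiplication):

6^1 = 6
6^2 = (6^1)^2 = 6^2 = 36
6^4 = (6^2)^2 = 36^2 = 1296
6^5 = 6 * 6^4 = 6 * 1296 = 7776
6^10 = (6^5)^2 = 7776^2 = 60466176
6^11 = 6 * 6^10 = 6 * 60466176 = 362797056
6^22 = (6^11)^2 = 362797056^2 = 131621703842267136
6^23 = 6 * 6^22 = 6 * 131621703842267136 = 789730223053602816

Result: 789730223053602816
Multiplications needed: 7 (7 lines after 6^1)

6^23 = 789730223053602816. Using exponentiation by squaring, this requires 7 multiplications. The key idea: if the exponent is even, square the half-power; if odd, multiply by the base once.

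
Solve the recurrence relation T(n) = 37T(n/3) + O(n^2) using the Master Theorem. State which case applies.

Master Theorem for T(n) = 37T(n/3) + O(n^2):

a = 37, b = 3, c = 2
log_b(a) = log_3(37) = 3.2868

Case 1: c = 2 < log_3(37) = 3.2868
T(n) = O(n^(log_3 37))

For T(n) = 37T(n/3) + O(n^2): log_3(37) = 3.2868. This is Case 1 of the Master Theorem (c < log_b(a), work dominated by leaves), giving O(n^(log_3 37)).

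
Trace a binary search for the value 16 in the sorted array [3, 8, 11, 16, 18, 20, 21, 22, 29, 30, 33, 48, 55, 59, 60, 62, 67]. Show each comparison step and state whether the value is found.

Binary search for 16 in [3, 8, 11, 16, 18, 20, 21, 22, 29, 30, 33, 48, 55, 59, 60, 62, 67]:

lo=0, hi=16, mid=8, arr[mid]=29 -> 29 > 16, search left half
lo=0, hi=7, mid=3, arr[mid]=16 -> Found target at index 3!

Binary search finds 16 at index 3 after 2 comparisons. The search repeatedly halves the search space by comparing with the middle element.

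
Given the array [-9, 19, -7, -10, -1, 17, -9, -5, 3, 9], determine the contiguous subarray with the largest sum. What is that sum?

Using Kadane's algorithm on [-9, 19, -7, -10, -1, 17, -9, -5, 3, 9]:

Scanning through the array:
Position 1 (value 19): max_ending_here = 19, max_so_far = 19
Position 2 (value -7): max_ending_here = 12, max_so_far = 19
Position 3 (value -10): max_ending_here = 2, max_so_far = 19
Position 4 (value -1): max_ending_here = 1, max_so_far = 19
Position 5 (value 17): max_ending_here = 18, max_so_far = 19
Position 6 (value -9): max_ending_here = 9, max_so_far = 19
Position 7 (value -5): max_ending_here = 4, max_so_far = 19
Position 8 (value 3): max_ending_here = 7, max_so_far = 19
Position 9 (value 9): max_ending_here = 16, max_so_far = 19

Maximum subarray: [19]
Maximum sum: 19

The maximum subarray is [19] with sum 19. This subarray runs from index 1 to index 1.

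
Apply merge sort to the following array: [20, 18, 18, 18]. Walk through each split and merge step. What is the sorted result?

Merge sort trace:

Split: [20, 18, 18, 18] -> [20, 18] and [18, 18]
  Split: [20, 18] -> [20] and [18]
  Merge: [20] + [18] -> [18, 20]
  Split: [18, 18] -> [18] and [18]
  Merge: [18] + [18] -> [18, 18]
Merge: [18, 20] + [18, 18] -> [18, 18, 18, 20]

Final sorted array: [18, 18, 18, 20]

The merge sort proceeds by recursively splitting the array and merging sorted halves.
After all merges, the sorted array is [18, 18, 18, 20].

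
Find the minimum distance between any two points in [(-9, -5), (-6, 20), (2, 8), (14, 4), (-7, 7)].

Computing all pairwise distances among 5 points:

d((-9, -5), (-6, 20)) = 25.1794
d((-9, -5), (2, 8)) = 17.0294
d((-9, -5), (14, 4)) = 24.6982
d((-9, -5), (-7, 7)) = 12.1655
d((-6, 20), (2, 8)) = 14.4222
d((-6, 20), (14, 4)) = 25.6125
d((-6, 20), (-7, 7)) = 13.0384
d((2, 8), (14, 4)) = 12.6491
d((2, 8), (-7, 7)) = 9.0554 <-- minimum
d((14, 4), (-7, 7)) = 21.2132

Closest pair: (2, 8) and (-7, 7) with distance 9.0554

The closest pair is (2, 8) and (-7, 7) with Euclidean distance 9.0554. For 5 points, brute-force pairwise comparison is shown above. For large n, the divide-and-conquer algorithm (sort by x, recurse on halves, check the dividing strip) achieves O(n log n).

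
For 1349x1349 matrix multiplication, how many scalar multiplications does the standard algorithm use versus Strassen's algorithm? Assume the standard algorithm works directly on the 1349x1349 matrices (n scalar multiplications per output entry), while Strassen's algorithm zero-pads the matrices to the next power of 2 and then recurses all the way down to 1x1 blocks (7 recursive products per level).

Matrix multiplication for 1349x1349 matrices:

Strassen's algorithm requires power-of-2 dimensions. Pad 1349x1349 to 2048x2048 (next power of 2).

Standard algorithm: 1349^3 = 2454911549 multiplications
Strassen's algorithm: 7^(log2(2048)) = 7^11 = 1977326743 multiplications
Savings: 2454911549 - 1977326743 = 477584806 multiplications

Standard: 2454911549 multiplications (1349^3). Strassen: 1977326743 multiplications (7^11, after padding to 2048x2048). Strassen reduces 8 recursive multiplications to 7 at each level.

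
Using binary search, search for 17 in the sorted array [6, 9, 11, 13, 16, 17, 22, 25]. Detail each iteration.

Binary search for 17 in [6, 9, 11, 13, 16, 17, 22, 25]:

lo=0, hi=7, mid=3, arr[mid]=13 -> 13 < 17, search right half
lo=4, hi=7, mid=5, arr[mid]=17 -> Found target at index 5!

Binary search finds 17 at index 5 after 2 comparisons. The search repeatedly halves the search space by comparing with the middle element.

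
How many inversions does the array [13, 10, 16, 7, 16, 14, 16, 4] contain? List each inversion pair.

Finding inversions in [13, 10, 16, 7, 16, 14, 16, 4]:

(0, 1): arr[0]=13 > arr[1]=10
(0, 3): arr[0]=13 > arr[3]=7
(0, 7): arr[0]=13 > arr[7]=4
(1, 3): arr[1]=10 > arr[3]=7
(1, 7): arr[1]=10 > arr[7]=4
(2, 3): arr[2]=16 > arr[3]=7
(2, 5): arr[2]=16 > arr[5]=14
(2, 7): arr[2]=16 > arr[7]=4
(3, 7): arr[3]=7 > arr[7]=4
(4, 5): arr[4]=16 > arr[5]=14
(4, 7): arr[4]=16 > arr[7]=4
(5, 7): arr[5]=14 > arr[7]=4
(6, 7): arr[6]=16 > arr[7]=4

Total inversions: 13

The array has 13 inversion(s): (0,1), (0,3), (0,7), (1,3), (1,7), (2,3), (2,5), (2,7), (3,7), (4,5), (4,7), (5,7), (6,7). Each pair (i,j) satisfies i < j and arr[i] > arr[j].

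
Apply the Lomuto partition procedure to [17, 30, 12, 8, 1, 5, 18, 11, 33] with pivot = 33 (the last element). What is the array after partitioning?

Lomuto partition with pivot = 33:

Initial array: [17, 30, 12, 8, 1, 5, 18, 11, 33]

arr[0]=17 <= 33: swap with position 0, array becomes [17, 30, 12, 8, 1, 5, 18, 11, 33]
arr[1]=30 <= 33: swap with position 1, array becomes [17, 30, 12, 8, 1, 5, 18, 11, 33]
arr[2]=12 <= 33: swap with position 2, array becomes [17, 30, 12, 8, 1, 5, 18, 11, 33]
arr[3]=8 <= 33: swap with position 3, array becomes [17, 30, 12, 8, 1, 5, 18, 11, 33]
arr[4]=1 <= 33: swap with position 4, array becomes [17, 30, 12, 8, 1, 5, 18, 11, 33]
arr[5]=5 <= 33: swap with position 5, array becomes [17, 30, 12, 8, 1, 5, 18, 11, 33]
arr[6]=18 <= 33: swap with position 6, array becomes [17, 30, 12, 8, 1, 5, 18, 11, 33]
arr[7]=11 <= 33: swap with position 7, array becomes [17, 30, 12, 8, 1, 5, 18, 11, 33]

Place pivot at position 8: [17, 30, 12, 8, 1, 5, 18, 11, 33]
Pivot position: 8

After partitioning with pivot 33, the array becomes [17, 30, 12, 8, 1, 5, 18, 11, 33]. The pivot is placed at index 8. All elements to the left of the pivot are <= 33, and all elements to the right are > 33.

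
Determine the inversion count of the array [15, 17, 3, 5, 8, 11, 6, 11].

Finding inversions in [15, 17, 3, 5, 8, 11, 6, 11]:

(0, 2): arr[0]=15 > arr[2]=3
(0, 3): arr[0]=15 > arr[3]=5
(0, 4): arr[0]=15 > arr[4]=8
(0, 5): arr[0]=15 > arr[5]=11
(0, 6): arr[0]=15 > arr[6]=6
(0, 7): arr[0]=15 > arr[7]=11
(1, 2): arr[1]=17 > arr[2]=3
(1, 3): arr[1]=17 > arr[3]=5
(1, 4): arr[1]=17 > arr[4]=8
(1, 5): arr[1]=17 > arr[5]=11
(1, 6): arr[1]=17 > arr[6]=6
(1, 7): arr[1]=17 > arr[7]=11
(4, 6): arr[4]=8 > arr[6]=6
(5, 6): arr[5]=11 > arr[6]=6

Total inversions: 14

The array has 14 inversion(s): (0,2), (0,3), (0,4), (0,5), (0,6), (0,7), (1,2), (1,3), (1,4), (1,5), (1,6), (1,7), (4,6), (5,6). Each pair (i,j) satisfies i < j and arr[i] > arr[j].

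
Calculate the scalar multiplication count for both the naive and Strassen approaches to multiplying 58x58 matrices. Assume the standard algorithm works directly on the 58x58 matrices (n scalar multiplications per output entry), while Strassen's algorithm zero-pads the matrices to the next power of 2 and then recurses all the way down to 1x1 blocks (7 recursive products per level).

Matrix multiplication for 58x58 matrices:

Strassen's algorithm requires power-of-2 dimensions. Pad 58x58 to 64x64 (next power of 2).

Standard algorithm: 58^3 = 195112 multiplications
Strassen's algorithm: 7^(log2(64)) = 7^6 = 117649 multiplications
Savings: 195112 - 117649 = 77463 multiplications

Standard: 195112 multiplications (58^3). Strassen: 117649 multiplications (7^6, after padding to 64x64). Strassen reduces 8 recursive multiplications to 7 at each level.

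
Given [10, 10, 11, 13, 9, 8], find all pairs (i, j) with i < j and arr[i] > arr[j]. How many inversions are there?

Finding inversions in [10, 10, 11, 13, 9, 8]:

(0, 4): arr[0]=10 > arr[4]=9
(0, 5): arr[0]=10 > arr[5]=8
(1, 4): arr[1]=10 > arr[4]=9
(1, 5): arr[1]=10 > arr[5]=8
(2, 4): arr[2]=11 > arr[4]=9
(2, 5): arr[2]=11 > arr[5]=8
(3, 4): arr[3]=13 > arr[4]=9
(3, 5): arr[3]=13 > arr[5]=8
(4, 5): arr[4]=9 > arr[5]=8

Total inversions: 9

The array has 9 inversion(s): (0,4), (0,5), (1,4), (1,5), (2,4), (2,5), (3,4), (3,5), (4,5). Each pair (i,j) satisfies i < j and arr[i] > arr[j].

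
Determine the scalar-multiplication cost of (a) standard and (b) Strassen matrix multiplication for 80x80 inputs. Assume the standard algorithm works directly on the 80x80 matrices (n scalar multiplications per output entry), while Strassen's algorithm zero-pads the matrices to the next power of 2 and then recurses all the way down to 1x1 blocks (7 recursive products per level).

Matrix multiplication for 80x80 matrices:

Strassen's algorithm requires power-of-2 dimensions. Pad 80x80 to 128x128 (next power of 2).

Standard algorithm: 80^3 = 512000 multiplications
Strassen's algorithm: 7^(log2(128)) = 7^7 = 823543 multiplications
Difference: 512000 - 823543 = -311543 (Strassen uses MORE here due to padding overhead — for small or just-over-power-of-2 n, padding can outweigh the per-level savings)

Standard: 512000 multiplications (80^3). Strassen: 823543 multiplications (7^7, after padding to 128x128). Strassen reduces 8 recursive multiplications to 7 at each level.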